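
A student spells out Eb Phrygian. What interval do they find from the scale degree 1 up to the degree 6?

minor sixth

Spelling Eb Phrygian: Eb Fb Gb Ab Bb Cb Db.
Scale degree 1 = Eb; 6th degree = Cb.
6 letter names make it a sixth; at 8 semitones (a half step narrower than major) the quality is minor.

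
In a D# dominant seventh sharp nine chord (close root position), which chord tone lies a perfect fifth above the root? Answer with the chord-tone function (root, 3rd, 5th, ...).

5th

The chord tones of D#7#9 (D# dominant seventh sharp nine) are D#–F##–A#–C#–E##.
The root is D#. A perfect fifth above D# is A#.
A# is the chord's 5th.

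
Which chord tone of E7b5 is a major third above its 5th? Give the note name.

D

The chord tones of E7b5 are E G# Bb D.
The 5th is Bb. A major third above Bb is D.
D is the chord's 7th.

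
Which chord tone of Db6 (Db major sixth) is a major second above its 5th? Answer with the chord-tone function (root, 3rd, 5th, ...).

6th

The chord tones of Db6 (Db major sixth) are Db-F-Ab-Bb.
The 5th is Ab. A major second above Ab is Bb.
Bb is the chord's 6th.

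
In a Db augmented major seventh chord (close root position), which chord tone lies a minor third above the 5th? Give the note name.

The chord tones of Db+maj7 are Db–F–A–C.
The 5th is A. A minor third above A is C.
C is the chord's 7th.

C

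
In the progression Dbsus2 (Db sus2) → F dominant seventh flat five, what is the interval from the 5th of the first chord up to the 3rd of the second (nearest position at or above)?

Dbsus2 (Db sus2) has Ab as its 5th, and F dominant seventh flat five has A as its 3rd.
From Ab to A: 1 semitone over a unison = augmented.

augmented 1st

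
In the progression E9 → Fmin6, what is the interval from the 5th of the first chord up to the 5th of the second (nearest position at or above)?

minor second

E9 has B as its 5th, and Fmin6 has C as its 5th.
2 letter names make it a second; at 1 semitone (a half step narrower than major) the quality is minor.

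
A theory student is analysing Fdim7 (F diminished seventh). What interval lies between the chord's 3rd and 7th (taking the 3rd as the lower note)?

Fdim7: F-A♭-C♭-E𝄫.
3rd = A♭; 7th = E𝄫.
From A♭ to E𝄫: 6 semitones over a fifth = diminished.

diminished fifth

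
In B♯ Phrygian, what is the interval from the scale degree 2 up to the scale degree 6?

B♯ phrygian: B♯ C♯ D♯ E♯ F𝄪 G♯ A♯.
So we need the interval from C♯ up to G♯.
Counting 5 letters and 7 half steps from C♯ gives a perfect fifth.

perfect fifth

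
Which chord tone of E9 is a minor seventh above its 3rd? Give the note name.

F#

The chord tones of E9 (E dominant ninth) are E, G♯, B, D, F♯.
The 3rd is G♯. A minor seventh above G♯ is F♯.
F♯ is the chord's 9th.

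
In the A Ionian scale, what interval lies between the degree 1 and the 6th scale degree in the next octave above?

Spelling the A Ionian scale: A B C# D E F# G#.
The degree 1 is A and the degree 6 (up an octave) is F#.
Counting 13 letters and 21 half steps from A gives a major thirteenth.

M13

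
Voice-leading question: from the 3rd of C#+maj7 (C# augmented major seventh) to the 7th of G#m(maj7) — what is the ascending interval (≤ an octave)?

major second

C#+maj7 (C# augmented major seventh) has E# as its 3rd, and G#m(maj7) has F## as its 7th.
Counting 2 letters and 2 half steps from E# gives a major second.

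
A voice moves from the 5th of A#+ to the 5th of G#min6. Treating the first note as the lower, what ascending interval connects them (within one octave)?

d7

The 5th of A#+ is E##; the 5th of G#min6 is D#.
E## up to D# is 9 semitones, a whole step narrower than a major seventh, so the interval is diminished.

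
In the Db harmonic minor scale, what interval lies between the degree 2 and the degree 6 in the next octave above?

diminished 12th

Spelling the Db harmonic minor scale: Db Eb Fb Gb Ab Bbb C.
Degree 2 = Eb; degree 6 (up an octave) = Bbb.
12 letter names make it a twelfth; at 18 semitones (a half step narrower than perfect) the quality is diminished.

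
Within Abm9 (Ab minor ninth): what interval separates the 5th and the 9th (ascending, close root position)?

perfect fifth

Abmin9 is spelled Ab–Cb–Eb–Gb–Bb.
So we need the interval from Eb up to Bb.
Eb up to Bb spans 5 letter names and 7 semitones — a perfect fifth.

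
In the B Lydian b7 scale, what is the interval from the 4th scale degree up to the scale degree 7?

The scale runs B C# D# E# F# G# A.
4th scale degree = E#; 7th degree = A.
4 letter names make it a fourth; at 4 semitones (a half step narrower than perfect) the quality is diminished.

d4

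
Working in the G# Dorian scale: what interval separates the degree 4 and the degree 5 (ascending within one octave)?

M2

G# dorian: G# A# B C# D# E# F#.
The degree 4 is C# and the scale degree 5 is D#.
C# up to D# spans 2 letter names and 2 semitones — a major second.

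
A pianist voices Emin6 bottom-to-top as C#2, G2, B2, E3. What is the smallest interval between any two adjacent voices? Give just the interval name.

M3

Adjacent intervals: C#2→G2 = diminished fifth; G2→B2 = major third; B2→E3 = perfect fourth.
The smallest is G2 to B2, a major third (4 semitones).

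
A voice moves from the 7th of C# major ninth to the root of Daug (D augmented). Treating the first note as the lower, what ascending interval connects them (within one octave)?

C# major ninth has B# as its 7th, and Daug (D augmented) has D as its root.
From B# to D: 2 semitones over a third = diminished.

diminished 3rd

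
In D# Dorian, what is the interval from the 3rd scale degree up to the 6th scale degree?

The scale runs D# E# F# G# A# B# C#.
The 3rd scale degree is F# and the degree 6 is B#.
From F# to B#: 6 semitones over a fourth = augmented.

augmented fourth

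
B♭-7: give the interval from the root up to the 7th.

m7

Spelling the chord: B♭–D♭–F–A♭.
The root is B♭ and the 7th is A♭.
7 letter names make it a seventh; at 10 semitones (a half step narrower than major) the quality is minor.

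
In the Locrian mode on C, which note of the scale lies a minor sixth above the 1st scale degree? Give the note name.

Ab

The scale is C Db Eb F Gb Ab Bb.
The 1st scale degree is C; a minor sixth above that is Ab — scale degree 6.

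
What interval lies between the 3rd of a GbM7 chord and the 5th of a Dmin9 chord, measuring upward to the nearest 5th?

The 3rd of GbM7 is Bb; the 5th of Dmin9 is A.
From Bb to A is 11 semitones, exactly the major seventh.

major seventh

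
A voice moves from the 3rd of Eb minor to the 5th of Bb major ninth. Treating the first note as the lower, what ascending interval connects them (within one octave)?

The 3rd of Eb minor is Gb; the 5th of Bb major ninth is F.
Gb up to F spans 7 letter names and 11 semitones — a major seventh.

M7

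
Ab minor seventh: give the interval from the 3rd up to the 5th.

The chord tones of Abmin7 are Ab Cb Eb Gb.
So we need the interval from Cb up to Eb.
Counting 3 letters and 4 half steps from Cb gives a major third.

M3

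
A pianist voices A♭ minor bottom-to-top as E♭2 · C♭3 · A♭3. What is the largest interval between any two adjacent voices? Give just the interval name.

Adjacent intervals: E♭2→C♭3 = minor sixth; C♭3→A♭3 = major sixth.
The largest is C♭3 to A♭3, a major sixth (9 semitones).

major 6th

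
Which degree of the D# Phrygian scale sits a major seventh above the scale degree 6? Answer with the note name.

A#

The scale is D# E F# G# A# B C#.
The scale degree 6 is B; a major seventh above that is A# — scale degree 5.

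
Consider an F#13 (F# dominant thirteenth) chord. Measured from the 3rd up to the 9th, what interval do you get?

Spelling the chord: F#, A#, C#, E, G#, D#.
The 3rd is A# and the 9th is G#.
From A# to G#: 10 semitones over a seventh = minor.

m7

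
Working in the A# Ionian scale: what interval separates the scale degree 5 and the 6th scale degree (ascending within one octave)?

major second

A# major: A# B# C## D# E# F## G##.
So we need the interval from E# up to F##.
Counting 2 letters and 2 half steps from E# gives a major second.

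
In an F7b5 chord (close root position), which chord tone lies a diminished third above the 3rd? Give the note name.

Cb

The chord tones of F dominant seventh flat five are F A Cb Eb.
The 3rd is A. A diminished third above A is Cb.
Cb is the chord's 5th.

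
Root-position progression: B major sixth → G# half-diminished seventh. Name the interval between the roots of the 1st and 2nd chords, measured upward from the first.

The roots are B and G#.
Counting 6 letters and 9 half steps from B gives a major sixth.

major sixth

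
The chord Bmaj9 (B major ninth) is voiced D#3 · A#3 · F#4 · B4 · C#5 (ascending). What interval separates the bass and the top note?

The outer voices are D#3 and C#5.
From D# to C#: 22 semitones over a fourteenth = minor.

minor fourteenth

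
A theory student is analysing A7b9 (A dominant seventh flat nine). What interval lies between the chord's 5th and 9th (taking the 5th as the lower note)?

diminished 5th

Spelling the chord: A, C#, E, G, Bb.
That puts E below Bb.
From E to Bb: 6 semitones over a fifth = diminished.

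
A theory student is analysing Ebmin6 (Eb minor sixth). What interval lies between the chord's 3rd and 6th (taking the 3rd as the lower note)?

augmented 4th

Spelling the chord: Eb–Gb–Bb–C.
So we need the interval from Gb up to C.
Gb up to C is 6 semitones, a half step wider than a perfect fourth, so the interval is augmented.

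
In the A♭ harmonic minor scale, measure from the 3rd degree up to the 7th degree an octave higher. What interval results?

The scale runs A♭ B♭ C♭ D♭ E♭ F♭ G.
So we need the interval from C♭ up to G.
C♭ up to G is 20 semitones, a half step wider than a perfect twelfth, so the interval is augmented.

augmented 12th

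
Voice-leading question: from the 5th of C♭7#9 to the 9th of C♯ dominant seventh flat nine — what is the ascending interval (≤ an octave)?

augmented 5th

C♭7#9 has G♭ as its 5th, and C♯ dominant seventh flat nine has D as its 9th.
G♭ up to D is 8 semitones, a half step wider than a perfect fifth, so the interval is augmented.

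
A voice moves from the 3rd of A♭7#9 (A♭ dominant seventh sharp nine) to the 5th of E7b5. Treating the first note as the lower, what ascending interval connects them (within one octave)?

The 3rd of A♭7#9 (A♭ dominant seventh sharp nine) is C; the 5th of E7b5 is B♭.
7 letter names make it a seventh; at 10 semitones (a half step narrower than major) the quality is minor.

minor seventh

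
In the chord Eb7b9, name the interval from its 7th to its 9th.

Eb dominant seventh flat nine: Eb, G, Bb, Db, Fb.
The 7th is Db and the 9th is Fb.
Db up to Fb is 3 semitones, a half step narrower than a major third, so the interval is minor.

minor third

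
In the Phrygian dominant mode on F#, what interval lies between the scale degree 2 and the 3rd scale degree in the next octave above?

Spelling the Phrygian dominant mode on F#: F# G A# B C# D E.
Scale degree 2 = G; scale degree 3 (up an octave) = A#.
G up to A# is 15 semitones, a half step wider than a major ninth, so the interval is augmented.

augmented ninth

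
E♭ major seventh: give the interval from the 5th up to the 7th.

E♭ major seventh: E♭–G–B♭–D.
That puts B♭ below D.
Counting 3 letters and 4 half steps from B♭ gives a major third.

major third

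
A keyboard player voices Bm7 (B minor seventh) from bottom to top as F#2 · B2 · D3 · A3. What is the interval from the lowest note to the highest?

minor tenth

The outer voices are F#2 and A3.
10 letter names make it a tenth; at 15 semitones (a half step narrower than major) the quality is minor.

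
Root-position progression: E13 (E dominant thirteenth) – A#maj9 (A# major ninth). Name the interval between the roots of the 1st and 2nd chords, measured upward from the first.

The roots are E and A#.
From E to A#: 6 semitones over a fourth = augmented.

augmented fourth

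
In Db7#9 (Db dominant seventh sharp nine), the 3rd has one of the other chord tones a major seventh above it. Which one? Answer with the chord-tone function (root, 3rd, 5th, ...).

9th

Db7#9 (Db dominant seventh sharp nine): Db, F, Ab, Cb, E.
The 3rd is F. A major seventh above F is E.
E is the chord's 9th.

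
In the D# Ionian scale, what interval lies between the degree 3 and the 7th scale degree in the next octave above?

Spelling the D# Ionian scale: D# E# F## G# A# B# C##.
Degree 3 = F##; degree 7 (up an octave) = C##.
From F## to C## is 19 semitones, exactly the perfect twelfth.

perfect twelfth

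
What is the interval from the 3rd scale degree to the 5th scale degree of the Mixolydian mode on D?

minor third

D mixolydian: D E F# G A B C.
That puts F# below A.
F# up to A is 3 semitones, a half step narrower than a major third, so the interval is minor.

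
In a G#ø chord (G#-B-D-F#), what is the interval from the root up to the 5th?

diminished 5th

That puts G# below D.
5 letter names make it a fifth; at 6 semitones (a half step narrower than perfect) the quality is diminished.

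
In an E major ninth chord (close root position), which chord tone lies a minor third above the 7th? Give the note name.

Spelling the chord: E, G#, B, D#, F#.
The 7th is D#. A minor third above D# is F#.
F# is the chord's 9th.

F#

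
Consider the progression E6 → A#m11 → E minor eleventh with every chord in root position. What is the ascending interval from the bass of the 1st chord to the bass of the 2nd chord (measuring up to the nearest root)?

The roots are E and A#.
4 letter names make it a fourth; at 6 semitones (a half step wider than perfect) the quality is augmented.

augmented fourth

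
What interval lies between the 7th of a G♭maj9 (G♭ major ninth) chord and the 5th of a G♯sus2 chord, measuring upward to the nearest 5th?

augmented 6th

G♭maj9 (G♭ major ninth) has F as its 7th, and G♯sus2 has D♯ as its 5th.
From F to D♯: 10 semitones over a sixth = augmented.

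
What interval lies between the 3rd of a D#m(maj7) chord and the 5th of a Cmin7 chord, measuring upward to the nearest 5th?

The 3rd of D#m(maj7) is F#; the 5th of Cmin7 is G.
From F# to G: 1 semitone over a second = minor.

minor second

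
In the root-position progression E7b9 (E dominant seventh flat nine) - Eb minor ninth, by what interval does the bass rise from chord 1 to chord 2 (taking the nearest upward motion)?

diminished octave

The roots are E and Eb.
From E to Eb: 11 semitones over an octave = diminished.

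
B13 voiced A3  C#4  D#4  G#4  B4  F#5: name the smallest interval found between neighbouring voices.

major second

Adjacent intervals: A3→C#4 = major third; C#4→D#4 = major second; D#4→G#4 = perfect fourth; G#4→B4 = minor third; B4→F#5 = perfect fifth.
The smallest is C#4 to D#4, a major second (2 semitones).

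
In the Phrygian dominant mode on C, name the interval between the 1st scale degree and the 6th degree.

C phrygian dominant: C Db E F G Ab Bb.
So we need the interval from C up to Ab.
6 letter names make it a sixth; at 8 semitones (a half step narrower than major) the quality is minor.

m6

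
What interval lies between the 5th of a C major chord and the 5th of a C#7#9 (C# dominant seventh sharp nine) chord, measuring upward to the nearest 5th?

augmented unison

The 5th of C major is G; the 5th of C#7#9 (C# dominant seventh sharp nine) is G#.
1 letter names make it a unison; at 1 semitone (a half step wider than perfect) the quality is augmented.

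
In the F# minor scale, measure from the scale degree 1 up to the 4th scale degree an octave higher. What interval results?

F# natural minor: F# G# A B C# D E.
So we need the interval from F# up to B.
From F# to B is 17 semitones, exactly the perfect eleventh.

P11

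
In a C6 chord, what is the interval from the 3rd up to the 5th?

m3

C major sixth is spelled C E G A.
3rd = E; 5th = G.
From E to G: 3 semitones over a third = minor.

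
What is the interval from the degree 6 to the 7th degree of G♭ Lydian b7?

Spelling G♭ Lydian b7: G♭ A♭ B♭ C D♭ E♭ F♭.
The degree 6 is E♭ and the 7th degree is F♭.
2 letter names make it a second; at 1 semitone (a half step narrower than major) the quality is minor.

minor second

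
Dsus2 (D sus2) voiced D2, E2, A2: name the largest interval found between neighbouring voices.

Adjacent intervals: D2→E2 = major second; E2→A2 = perfect fourth.
The largest is E2 to A2, a perfect fourth (5 semitones).

perfect fourth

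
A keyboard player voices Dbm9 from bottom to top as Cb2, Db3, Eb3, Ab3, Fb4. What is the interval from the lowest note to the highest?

The outer voices are Cb2 and Fb4.
Counting 18 letters and 29 half steps from Cb gives a perfect 18th.

P18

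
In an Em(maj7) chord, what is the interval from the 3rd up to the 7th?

augmented fifth

EmM7 (E minor-major seventh): E G B D♯.
3rd = G; 7th = D♯.
5 letter names make it a fifth; at 8 semitones (a half step wider than perfect) the quality is augmented.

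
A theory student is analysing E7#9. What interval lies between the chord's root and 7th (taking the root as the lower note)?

minor seventh

The chord tones of E7#9 (E dominant seventh sharp nine) are E, G#, B, D, F##.
So we need the interval from E up to D.
E up to D is 10 semitones, a half step narrower than a major seventh, so the interval is minor.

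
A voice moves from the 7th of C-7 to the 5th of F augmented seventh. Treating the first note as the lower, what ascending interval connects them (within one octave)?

augmented second

The 7th of C-7 is B♭; the 5th of F augmented seventh is C♯.
2 letter names make it a second; at 3 semitones (a half step wider than major) the quality is augmented.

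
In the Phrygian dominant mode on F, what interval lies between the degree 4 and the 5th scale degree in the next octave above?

The scale runs F Gb A Bb C Db Eb.
That puts Bb below C.
From Bb to C is 14 semitones, exactly the major ninth.

major 9th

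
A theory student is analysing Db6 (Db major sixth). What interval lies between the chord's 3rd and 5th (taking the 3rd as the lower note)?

The chord tones of Db6 (Db major sixth) are Db–F–Ab–Bb.
So we need the interval from F up to Ab.
F up to Ab is 3 semitones, a half step narrower than a major third, so the interval is minor.

minor third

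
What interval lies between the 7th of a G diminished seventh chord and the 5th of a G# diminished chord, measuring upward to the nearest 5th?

augmented sixth

The 7th of G diminished seventh is Fb; the 5th of G# diminished is D.
From Fb to D: 10 semitones over a sixth = augmented.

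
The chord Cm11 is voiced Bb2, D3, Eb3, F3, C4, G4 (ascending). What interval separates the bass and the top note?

The outer voices are Bb2 and G4.
Bb up to G spans 13 letter names and 21 semitones — a major thirteenth.

M13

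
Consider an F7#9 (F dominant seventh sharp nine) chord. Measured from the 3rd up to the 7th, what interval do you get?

diminished fifth

Spelling the chord: F A C Eb G#.
The 3rd is A and the 7th is Eb.
5 letter names make it a fifth; at 6 semitones (a half step narrower than perfect) the quality is diminished.
That tritone between 3rd and 7th is what gives the dominant seventh its pull toward resolution.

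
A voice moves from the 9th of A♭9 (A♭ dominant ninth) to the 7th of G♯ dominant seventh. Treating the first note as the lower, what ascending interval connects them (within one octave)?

The 9th of A♭9 (A♭ dominant ninth) is B♭; the 7th of G♯ dominant seventh is F♯.
B♭ up to F♯ is 8 semitones, a half step wider than a perfect fifth, so the interval is augmented.

augmented 5th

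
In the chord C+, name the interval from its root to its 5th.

The chord tones of Caug (C augmented) are C, E, G#.
So we need the interval from C up to G#.
C up to G# is 8 semitones, a half step wider than a perfect fifth, so the interval is augmented.

augmented 5th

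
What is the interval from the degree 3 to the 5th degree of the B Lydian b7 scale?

Spelling the B Lydian b7 scale: B C# D# E# F# G# A.
Degree 3 = D#; degree 5 = F#.
D# up to F# is 3 semitones, a half step narrower than a major third, so the interval is minor.

minor third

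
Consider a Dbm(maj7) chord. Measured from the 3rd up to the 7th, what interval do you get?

A5

Dbm(maj7) (Db minor-major seventh): Db–Fb–Ab–C.
So we need the interval from Fb up to C.
From Fb to C: 8 semitones over a fifth = augmented.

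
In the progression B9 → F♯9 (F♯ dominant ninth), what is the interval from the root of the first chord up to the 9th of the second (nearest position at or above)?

major sixth

The root of B9 is B; the 9th of F♯9 (F♯ dominant ninth) is G♯.
Counting 6 letters and 9 half steps from B gives a major sixth.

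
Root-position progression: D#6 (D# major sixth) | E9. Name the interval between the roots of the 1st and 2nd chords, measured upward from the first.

minor second

The roots are D# and E.
From D# to E: 1 semitone over a second = minor.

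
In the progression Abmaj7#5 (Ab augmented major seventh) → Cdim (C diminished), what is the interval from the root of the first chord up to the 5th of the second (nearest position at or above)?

minor seventh

Abmaj7#5 (Ab augmented major seventh) has Ab as its root, and Cdim (C diminished) has Gb as its 5th.
7 letter names make it a seventh; at 10 semitones (a half step narrower than major) the quality is minor.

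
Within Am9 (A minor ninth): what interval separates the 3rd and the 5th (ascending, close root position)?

Spelling the chord: A–C–E–G–B.
That puts C below E.
From C to E is 4 semitones, exactly the major third.

M3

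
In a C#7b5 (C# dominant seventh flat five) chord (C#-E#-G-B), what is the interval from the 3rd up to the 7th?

3rd = E#; 7th = B.
5 letter names make it a fifth; at 6 semitones (a half step narrower than perfect) the quality is diminished.

diminished fifth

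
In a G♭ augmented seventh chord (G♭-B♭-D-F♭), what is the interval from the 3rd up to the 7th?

That puts B♭ below F♭.
From B♭ to F♭: 6 semitones over a fifth = diminished.
This 3–7 tritone is the characteristic tension at the heart of the dominant sound.

diminished 5th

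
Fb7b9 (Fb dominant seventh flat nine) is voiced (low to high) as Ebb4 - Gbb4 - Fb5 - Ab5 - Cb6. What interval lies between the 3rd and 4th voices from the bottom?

major third

Those voices are Fb5 and Ab5.
Counting 3 letters and 4 half steps from Fb gives a major third.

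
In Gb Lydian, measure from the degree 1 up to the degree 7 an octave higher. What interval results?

Spelling Gb Lydian: Gb Ab Bb C Db Eb F.
That puts Gb below F.
Gb up to F spans 14 letter names and 23 semitones — a major fourteenth.

M14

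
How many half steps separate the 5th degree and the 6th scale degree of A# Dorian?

2

The scale is A# B# C# D# E# F## G#.
E# up to F## is a major second — 2 semitones.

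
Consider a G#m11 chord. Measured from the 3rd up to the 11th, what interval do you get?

major ninth

G#m11: G# B D# F# A# C#.
The 3rd is B and the 11th is C#.
From B to C# is 14 semitones, exactly the major ninth.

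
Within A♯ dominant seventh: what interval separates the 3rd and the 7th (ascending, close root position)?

diminished fifth

Spelling the chord: A♯–C𝄪–E♯–G♯.
So we need the interval from C𝄪 up to G♯.
C𝄪 up to G♯ is 6 semitones, a half step narrower than a perfect fifth, so the interval is diminished.
That tritone between 3rd and 7th is what gives the dominant seventh its pull toward resolution.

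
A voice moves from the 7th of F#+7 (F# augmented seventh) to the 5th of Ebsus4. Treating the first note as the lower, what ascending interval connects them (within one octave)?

The 7th of F#+7 (F# augmented seventh) is E; the 5th of Ebsus4 is Bb.
E up to Bb is 6 semitones, a half step narrower than a perfect fifth, so the interval is diminished.

diminished fifth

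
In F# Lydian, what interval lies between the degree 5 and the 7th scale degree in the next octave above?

major tenth

The scale runs F# G# A# B# C# D# E#.
Degree 5 = C#; 7th scale degree (up an octave) = E#.
C# up to E# spans 10 letter names and 16 semitones — a major tenth.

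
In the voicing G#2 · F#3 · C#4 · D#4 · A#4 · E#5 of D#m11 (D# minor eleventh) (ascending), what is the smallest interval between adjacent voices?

Adjacent intervals: G#2→F#3 = minor seventh; F#3→C#4 = perfect fifth; C#4→D#4 = major second; D#4→A#4 = perfect fifth; A#4→E#5 = perfect fifth.
The smallest is C#4 to D#4, a major second (2 semitones).

M2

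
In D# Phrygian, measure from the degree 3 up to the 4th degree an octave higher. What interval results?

D# phrygian: D# E F# G# A# B C#.
That puts F# below G#.
F# up to G# spans 9 letter names and 14 semitones — a major ninth.

major ninth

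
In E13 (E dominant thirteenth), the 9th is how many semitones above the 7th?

E dominant thirteenth is spelled E–G#–B–D–F#–C#.
D to F# is a major third: 4 semitones.

4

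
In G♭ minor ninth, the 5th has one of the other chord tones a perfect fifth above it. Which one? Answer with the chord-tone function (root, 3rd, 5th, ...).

9th

Spelling the chord: G♭, B𝄫, D♭, F♭, A♭.
The 5th is D♭. A perfect fifth above D♭ is A♭.
A♭ is the chord's 9th.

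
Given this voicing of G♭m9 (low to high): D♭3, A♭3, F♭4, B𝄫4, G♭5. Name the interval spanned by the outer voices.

perfect 18th

The outer voices are D♭3 and G♭5.
From D♭ to G♭ is 29 semitones, exactly the perfect 18th.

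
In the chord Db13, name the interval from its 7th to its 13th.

Spelling the chord: Db–F–Ab–Cb–Eb–Bb.
That puts Cb below Bb.
From Cb to Bb is 11 semitones, exactly the major seventh.

major 7th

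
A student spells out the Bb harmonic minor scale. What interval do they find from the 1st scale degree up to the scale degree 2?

Spelling the Bb harmonic minor scale: Bb C Db Eb F Gb A.
So we need the interval from Bb up to C.
Counting 2 letters and 2 half steps from Bb gives a major second.

major 2nd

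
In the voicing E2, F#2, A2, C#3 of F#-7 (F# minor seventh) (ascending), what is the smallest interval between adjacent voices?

Adjacent intervals: E2→F#2 = major second; F#2→A2 = minor third; A2→C#3 = major third.
The smallest is E2 to F#2, a major second (2 semitones).

major second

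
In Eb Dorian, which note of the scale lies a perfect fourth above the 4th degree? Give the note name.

The scale is Eb F Gb Ab Bb C Db.
The 4th degree is Ab; a perfect fourth above that is Db — scale degree 7.

Db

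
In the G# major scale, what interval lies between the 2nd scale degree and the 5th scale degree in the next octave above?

perfect eleventh

The scale runs G# A# B# C# D# E# F##.
That puts A# below D#.
Counting 11 letters and 17 half steps from A# gives a perfect eleventh.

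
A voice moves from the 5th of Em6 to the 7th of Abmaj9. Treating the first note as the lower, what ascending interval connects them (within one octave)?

The 5th of Em6 is B; the 7th of Abmaj9 is G.
B up to G is 8 semitones, a half step narrower than a major sixth, so the interval is minor.

minor sixth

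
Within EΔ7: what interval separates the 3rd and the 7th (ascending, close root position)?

Emaj7 is spelled E G♯ B D♯.
3rd = G♯; 7th = D♯.
From G♯ to D♯ is 7 semitones, exactly the perfect fifth.

perfect fifth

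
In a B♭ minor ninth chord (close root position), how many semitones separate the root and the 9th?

Spelling the chord: B♭, D♭, F, A♭, C.
B♭ to C is a major ninth: 14 semitones.

14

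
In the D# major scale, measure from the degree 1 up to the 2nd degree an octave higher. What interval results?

major ninth

D# major: D# E# F## G# A# B# C##.
Degree 1 = D#; 2nd scale degree (up an octave) = E#.
D# up to E# spans 9 letter names and 14 semitones — a major ninth.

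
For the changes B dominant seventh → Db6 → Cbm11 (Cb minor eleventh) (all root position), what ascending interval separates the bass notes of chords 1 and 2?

d3

The roots are B and Db.
3 letter names make it a third; at 2 semitones (a whole step narrower than major) the quality is diminished.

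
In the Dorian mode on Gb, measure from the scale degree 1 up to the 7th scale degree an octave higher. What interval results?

Spelling the Dorian mode on Gb: Gb Ab Bbb Cb Db Eb Fb.
Scale degree 1 = Gb; 7th degree (up an octave) = Fb.
14 letter names make it a fourteenth; at 22 semitones (a half step narrower than major) the quality is minor.

minor fourteenth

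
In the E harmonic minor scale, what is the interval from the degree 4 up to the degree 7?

Spelling the E harmonic minor scale: E F♯ G A B C D♯.
So we need the interval from A up to D♯.
From A to D♯: 6 semitones over a fourth = augmented.

A4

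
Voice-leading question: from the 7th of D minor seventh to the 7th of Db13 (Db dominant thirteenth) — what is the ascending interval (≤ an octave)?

D minor seventh has C as its 7th, and Db13 (Db dominant thirteenth) has Cb as its 7th.
C up to Cb is 11 semitones, a half step narrower than a perfect octave, so the interval is diminished.

diminished 8th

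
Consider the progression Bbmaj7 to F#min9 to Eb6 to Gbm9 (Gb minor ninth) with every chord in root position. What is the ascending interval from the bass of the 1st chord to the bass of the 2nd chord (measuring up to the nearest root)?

The roots are Bb and F#.
5 letter names make it a fifth; at 8 semitones (a half step wider than perfect) the quality is augmented.

A5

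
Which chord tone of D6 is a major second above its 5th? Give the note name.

The chord tones of D major sixth are D-F♯-A-B.
The 5th is A. A major second above A is B.
B is the chord's 6th.

B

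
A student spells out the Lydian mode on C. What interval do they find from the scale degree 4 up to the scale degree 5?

minor second

The scale runs C D E F# G A B.
The scale degree 4 is F# and the scale degree 5 is G.
F# up to G is 1 semitone, a half step narrower than a major second, so the interval is minor.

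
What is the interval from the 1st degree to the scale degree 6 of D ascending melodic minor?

D melodic minor: D E F G A B C#.
1st degree = D; 6th degree = B.
Counting 6 letters and 9 half steps from D gives a major sixth.

major sixth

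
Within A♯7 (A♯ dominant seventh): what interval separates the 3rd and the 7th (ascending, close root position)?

diminished fifth

The chord tones of A♯7 (A♯ dominant seventh) are A♯–C𝄪–E♯–G♯.
3rd = C𝄪; 7th = G♯.
5 letter names make it a fifth; at 6 semitones (a half step narrower than perfect) the quality is diminished.
That tritone between 3rd and 7th is what gives the dominant seventh its pull toward resolution.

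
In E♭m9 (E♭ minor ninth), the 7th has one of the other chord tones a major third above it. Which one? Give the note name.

F

E♭ minor ninth: E♭–G♭–B♭–D♭–F.
The 7th is D♭. A major third above D♭ is F.
F is the chord's 9th.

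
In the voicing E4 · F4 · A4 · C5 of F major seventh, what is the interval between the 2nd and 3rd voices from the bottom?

Those voices are F4 and A4.
From F to A is 4 semitones, exactly the major third.

M3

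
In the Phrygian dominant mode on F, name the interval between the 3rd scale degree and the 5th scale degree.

Spelling the Phrygian dominant mode on F: F Gb A Bb C Db Eb.
The 3rd scale degree is A and the degree 5 is C.
From A to C: 3 semitones over a third = minor.

m3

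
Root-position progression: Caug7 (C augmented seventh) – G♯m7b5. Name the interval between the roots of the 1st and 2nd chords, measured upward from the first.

The roots are C and G♯.
From C to G♯: 8 semitones over a fifth = augmented.

augmented 5th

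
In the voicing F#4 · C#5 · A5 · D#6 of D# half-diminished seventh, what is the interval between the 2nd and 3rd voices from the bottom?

Those voices are C#5 and A5.
C# up to A is 8 semitones, a half step narrower than a major sixth, so the interval is minor.

minor sixth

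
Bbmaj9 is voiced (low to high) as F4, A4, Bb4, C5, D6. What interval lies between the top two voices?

Those voices are C5 and D6.
Counting 9 letters and 14 half steps from C gives a major ninth.

major ninth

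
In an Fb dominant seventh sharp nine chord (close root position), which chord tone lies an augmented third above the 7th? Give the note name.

Spelling the chord: Fb–Ab–Cb–Ebb–G.
The 7th is Ebb. An augmented third above Ebb is G.
G is the chord's 9th.

G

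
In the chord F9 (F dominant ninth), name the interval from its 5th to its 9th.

F9 (F dominant ninth): F-A-C-Eb-G.
That puts C below G.
From C to G is 7 semitones, exactly the perfect fifth.

perfect 5th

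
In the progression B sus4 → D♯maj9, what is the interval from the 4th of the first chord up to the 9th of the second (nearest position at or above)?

A1

B sus4 has E as its 4th, and D♯maj9 has E♯ as its 9th.
1 letter names make it a unison; at 1 semitone (a half step wider than perfect) the quality is augmented.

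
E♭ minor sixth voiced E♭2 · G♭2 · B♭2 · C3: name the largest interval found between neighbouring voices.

Adjacent intervals: E♭2→G♭2 = minor third; G♭2→B♭2 = major third; B♭2→C3 = major second.
The largest is G♭2 to B♭2, a major third (4 semitones).

major 3rd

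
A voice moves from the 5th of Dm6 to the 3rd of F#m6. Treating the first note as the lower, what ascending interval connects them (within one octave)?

perfect unison

Dm6 has A as its 5th, and F#m6 has A as its 3rd.
From A to A is 0 semitones, exactly the perfect unison.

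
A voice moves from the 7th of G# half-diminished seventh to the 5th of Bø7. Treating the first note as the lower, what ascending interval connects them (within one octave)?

diminished octave

G# half-diminished seventh has F# as its 7th, and Bø7 has F as its 5th.
F# up to F is 11 semitones, a half step narrower than a perfect octave, so the interval is diminished.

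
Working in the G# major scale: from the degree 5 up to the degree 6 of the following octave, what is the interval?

Spelling the G# major scale: G# A# B# C# D# E# F##.
Degree 5 = D#; 6th degree (up an octave) = E#.
D# up to E# spans 9 letter names and 14 semitones — a major ninth.

major 9th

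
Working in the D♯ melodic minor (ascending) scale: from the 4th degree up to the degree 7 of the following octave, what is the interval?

augmented eleventh

The scale runs D♯ E♯ F♯ G♯ A♯ B♯ C𝄪.
That puts G♯ below C𝄪.
G♯ up to C𝄪 is 18 semitones, a half step wider than a perfect eleventh, so the interval is augmented.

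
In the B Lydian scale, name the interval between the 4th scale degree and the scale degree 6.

minor third

Spelling the B Lydian scale: B C♯ D♯ E♯ F♯ G♯ A♯.
4th scale degree = E♯; 6th scale degree = G♯.
From E♯ to G♯: 3 semitones over a third = minor.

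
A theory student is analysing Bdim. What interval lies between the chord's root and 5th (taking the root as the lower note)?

The chord tones of Bdim are B-D-F.
So we need the interval from B up to F.
5 letter names make it a fifth; at 6 semitones (a half step narrower than perfect) the quality is diminished.

diminished 5th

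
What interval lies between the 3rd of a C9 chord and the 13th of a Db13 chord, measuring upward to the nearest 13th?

C9 has E as its 3rd, and Db13 has Bb as its 13th.
From E to Bb: 6 semitones over a fifth = diminished.

diminished 5th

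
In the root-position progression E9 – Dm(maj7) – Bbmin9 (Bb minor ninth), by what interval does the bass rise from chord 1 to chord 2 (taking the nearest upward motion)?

minor 7th

The roots are E and D.
7 letter names make it a seventh; at 10 semitones (a half step narrower than major) the quality is minor.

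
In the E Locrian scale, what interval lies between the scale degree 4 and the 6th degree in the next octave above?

minor tenth

Spelling the E Locrian scale: E F G A B♭ C D.
That puts A below C.
10 letter names make it a tenth; at 15 semitones (a half step narrower than major) the quality is minor.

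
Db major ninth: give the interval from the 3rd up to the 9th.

minor seventh

Spelling the chord: Db, F, Ab, C, Eb.
That puts F below Eb.
7 letter names make it a seventh; at 10 semitones (a half step narrower than major) the quality is minor.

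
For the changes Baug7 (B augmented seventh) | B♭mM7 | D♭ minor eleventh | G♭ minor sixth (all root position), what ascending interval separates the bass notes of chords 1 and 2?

diminished octave

The roots are B and B♭.
8 letter names make it an octave; at 11 semitones (a half step narrower than perfect) the quality is diminished.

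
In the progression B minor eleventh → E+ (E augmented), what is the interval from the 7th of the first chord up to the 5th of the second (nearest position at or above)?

augmented 2nd

The 7th of B minor eleventh is A; the 5th of E+ (E augmented) is B♯.
From A to B♯: 3 semitones over a second = augmented.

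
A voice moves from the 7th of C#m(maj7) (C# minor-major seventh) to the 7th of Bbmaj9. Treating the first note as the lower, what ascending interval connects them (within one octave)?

diminished seventh

C#m(maj7) (C# minor-major seventh) has B# as its 7th, and Bbmaj9 has A as its 7th.
7 letter names make it a seventh; at 9 semitones (a whole step narrower than major) the quality is diminished.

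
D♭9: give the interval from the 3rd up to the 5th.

m3

The chord tones of D♭9 are D♭ F A♭ C♭ E♭.
So we need the interval from F up to A♭.
From F to A♭: 3 semitones over a third = minor.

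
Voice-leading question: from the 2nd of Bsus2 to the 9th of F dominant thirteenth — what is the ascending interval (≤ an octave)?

diminished fifth

Bsus2 has C# as its 2nd, and F dominant thirteenth has G as its 9th.
C# up to G is 6 semitones, a half step narrower than a perfect fifth, so the interval is diminished.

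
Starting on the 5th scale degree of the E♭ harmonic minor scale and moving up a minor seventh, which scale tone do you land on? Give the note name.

The scale is E♭ F G♭ A♭ B♭ C♭ D.
The 5th scale degree is B♭; a minor seventh above that is A♭ — scale degree 4.

Ab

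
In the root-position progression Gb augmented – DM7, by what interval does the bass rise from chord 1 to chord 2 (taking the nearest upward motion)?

The roots are Gb and D.
5 letter names make it a fifth; at 8 semitones (a half step wider than perfect) the quality is augmented.

A5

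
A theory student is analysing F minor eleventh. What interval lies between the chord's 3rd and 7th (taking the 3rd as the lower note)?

The chord tones of F minor eleventh are F–Ab–C–Eb–G–Bb.
So we need the interval from Ab up to Eb.
From Ab to Eb is 7 semitones, exactly the perfect fifth.

P5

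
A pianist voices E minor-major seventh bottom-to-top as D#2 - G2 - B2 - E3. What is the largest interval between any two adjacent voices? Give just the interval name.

Adjacent intervals: D#2→G2 = diminished fourth; G2→B2 = major third; B2→E3 = perfect fourth.
The largest is B2 to E3, a perfect fourth (5 semitones).

perfect 4th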